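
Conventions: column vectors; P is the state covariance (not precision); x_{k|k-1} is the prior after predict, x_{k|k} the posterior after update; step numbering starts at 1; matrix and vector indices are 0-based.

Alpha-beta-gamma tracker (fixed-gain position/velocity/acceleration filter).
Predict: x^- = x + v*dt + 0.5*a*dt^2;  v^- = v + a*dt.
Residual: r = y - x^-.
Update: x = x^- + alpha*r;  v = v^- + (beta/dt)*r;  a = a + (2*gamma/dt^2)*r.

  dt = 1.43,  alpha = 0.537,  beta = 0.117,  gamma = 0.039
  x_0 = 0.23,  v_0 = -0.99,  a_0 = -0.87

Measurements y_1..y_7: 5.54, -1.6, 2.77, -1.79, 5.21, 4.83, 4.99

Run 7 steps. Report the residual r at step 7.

resid = 4.5394

step 1: x_pred=-2.0752  r=7.6152  x^+=2.0141  v^+=-1.6110  a^+=-0.5795
step 2: x_pred=-0.8822  r=-0.7178  x^+=-1.2676  v^+=-2.4985  a^+=-0.6069
step 3: x_pred=-5.4610  r=8.2310  x^+=-1.0410  v^+=-2.6929  a^+=-0.2929
step 4: x_pred=-5.1914  r=3.4014  x^+=-3.3648  v^+=-2.8335  a^+=-0.1632
step 5: x_pred=-7.5837  r=12.7937  x^+=-0.7135  v^+=-2.0202  a^+=0.3248
step 6: x_pred=-3.2702  r=8.1002  x^+=1.0796  v^+=-0.8930  a^+=0.6338
step 7: x_pred=0.4506  r=4.5394  x^+=2.8883  v^+=0.3847  a^+=0.8069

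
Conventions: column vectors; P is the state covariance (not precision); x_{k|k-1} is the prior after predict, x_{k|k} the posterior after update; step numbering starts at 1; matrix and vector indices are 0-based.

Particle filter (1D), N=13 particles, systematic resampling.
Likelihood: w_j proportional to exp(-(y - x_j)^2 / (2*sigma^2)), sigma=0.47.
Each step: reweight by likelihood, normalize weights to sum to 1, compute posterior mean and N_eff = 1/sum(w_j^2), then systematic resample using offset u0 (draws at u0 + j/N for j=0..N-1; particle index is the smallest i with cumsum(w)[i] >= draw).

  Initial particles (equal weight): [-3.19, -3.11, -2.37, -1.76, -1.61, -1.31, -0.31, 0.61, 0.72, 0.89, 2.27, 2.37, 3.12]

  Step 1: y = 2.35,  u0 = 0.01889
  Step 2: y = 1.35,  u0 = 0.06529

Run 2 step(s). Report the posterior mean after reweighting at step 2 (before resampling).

step 1: w=[0.0000, 0.0000, 0.0000, 0.0000, 0.0000, 0.0000, 0.0000, 0.0005, 0.0011, 0.0036, 0.4366, 0.4426, 0.1158]  mean=2.4053  Neff=2.5008  idx=[10, 10, 10, 10, 10, 10, 11, 11, 11, 11, 11, 11, 12]
step 2: w=[0.1013, 0.1013, 0.1013, 0.1013, 0.1013, 0.1013, 0.0653, 0.0653, 0.0653, 0.0653, 0.0653, 0.0653, 0.0006]  mean=2.3097  Neff=11.4777  idx=[0, 1, 2, 2, 3, 4, 5, 5, 7, 8, 9, 10, 11]

post_mean = 2.3097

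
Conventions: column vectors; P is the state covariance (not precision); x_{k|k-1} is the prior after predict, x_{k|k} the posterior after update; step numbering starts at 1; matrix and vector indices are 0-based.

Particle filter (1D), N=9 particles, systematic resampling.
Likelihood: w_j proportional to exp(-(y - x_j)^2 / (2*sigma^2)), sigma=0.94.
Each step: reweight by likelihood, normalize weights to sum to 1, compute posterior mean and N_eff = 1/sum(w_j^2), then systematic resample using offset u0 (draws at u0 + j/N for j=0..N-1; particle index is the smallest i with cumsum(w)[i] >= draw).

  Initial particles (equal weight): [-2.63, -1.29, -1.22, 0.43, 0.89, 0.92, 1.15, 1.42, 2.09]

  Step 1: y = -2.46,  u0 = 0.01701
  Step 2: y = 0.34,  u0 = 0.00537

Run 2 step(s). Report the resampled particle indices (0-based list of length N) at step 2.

step 1: w=[0.5242, 0.2456, 0.2232, 0.0047, 0.0009, 0.0008, 0.0003, 0.0001, 0.0000]  mean=-1.9638  Neff=2.5974  idx=[0, 0, 0, 0, 0, 1, 1, 2, 2]
step 2: w=[0.0069, 0.0069, 0.0069, 0.0069, 0.0069, 0.2261, 0.2261, 0.2566, 0.2566]  mean=-1.3004  Neff=4.2701  idx=[0, 5, 5, 6, 6, 7, 7, 8, 8]

resampled_idx = [0, 5, 5, 6, 6, 7, 7, 8, 8]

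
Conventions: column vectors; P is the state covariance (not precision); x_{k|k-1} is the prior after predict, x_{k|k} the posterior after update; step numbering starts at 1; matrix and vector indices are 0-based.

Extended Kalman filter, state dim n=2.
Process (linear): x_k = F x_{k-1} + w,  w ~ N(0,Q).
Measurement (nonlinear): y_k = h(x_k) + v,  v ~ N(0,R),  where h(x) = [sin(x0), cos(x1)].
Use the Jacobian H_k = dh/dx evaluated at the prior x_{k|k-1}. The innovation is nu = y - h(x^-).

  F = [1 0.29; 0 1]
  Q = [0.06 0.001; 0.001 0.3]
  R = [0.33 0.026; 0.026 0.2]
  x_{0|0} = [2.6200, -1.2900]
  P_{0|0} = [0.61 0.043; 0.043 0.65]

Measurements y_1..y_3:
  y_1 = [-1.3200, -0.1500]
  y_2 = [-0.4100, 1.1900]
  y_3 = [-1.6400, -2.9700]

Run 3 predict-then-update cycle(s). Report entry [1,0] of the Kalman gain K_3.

K[1,0] = -0.0669

step 1: x^-=[2.2459, -1.2900]  P^-=[0.7496 0.2325; 0.2325 0.9500]  H_jac=[-0.6250 0.0000; 0.0000 0.9608]  S=[0.6228 -0.1136; -0.1136 1.0770]  K=[-0.7284 0.1306; -0.0803 0.8390]  nu=[-2.1006, -0.4271]  x^+=[3.7203, -1.4798]  P^+=[0.3792 0.0075; 0.0075 0.1725]
step 2: x^-=[3.2911, -1.4798]  P^-=[0.4580 0.0585; 0.0585 0.4725]  H_jac=[-0.9888 0.0000; 0.0000 0.9959]  S=[0.7779 -0.0316; -0.0316 0.6686]  K=[-0.5798 0.0597; -0.0459 0.7016]  nu=[-0.2610, 1.0991]  x^+=[3.5081, -0.6967]  P^+=[0.1919 -0.0031; -0.0031 0.1397]
step 3: x^-=[3.3061, -0.6967]  P^-=[0.2619 0.0384; 0.0384 0.4397]  H_jac=[-0.9865 0.0000; 0.0000 0.6417]  S=[0.5848 0.0017; 0.0017 0.3810]  K=[-0.4419 0.0666; -0.0669 0.7408]  nu=[-1.4763, -3.7370]  x^+=[3.7096, -3.3661]  P^+=[0.1461 0.0029; 0.0029 0.2282]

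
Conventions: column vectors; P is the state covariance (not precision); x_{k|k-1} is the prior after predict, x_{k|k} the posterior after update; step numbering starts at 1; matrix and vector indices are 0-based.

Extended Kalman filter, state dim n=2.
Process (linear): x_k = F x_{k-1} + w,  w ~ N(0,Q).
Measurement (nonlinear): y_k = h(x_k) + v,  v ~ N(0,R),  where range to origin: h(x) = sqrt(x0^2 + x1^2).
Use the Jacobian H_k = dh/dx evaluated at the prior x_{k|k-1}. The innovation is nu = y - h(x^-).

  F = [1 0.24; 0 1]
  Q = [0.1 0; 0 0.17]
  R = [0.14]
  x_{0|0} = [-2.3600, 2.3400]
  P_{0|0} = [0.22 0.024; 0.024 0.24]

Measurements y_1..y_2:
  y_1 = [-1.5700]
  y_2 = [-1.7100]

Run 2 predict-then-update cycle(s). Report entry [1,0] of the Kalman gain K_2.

step 1: x^-=[-1.7984, 2.3400]  P^-=[0.3453 0.0816; 0.0816 0.4100]  H_jac=[-0.6094 0.7929]  S=[0.4471]  K=[-0.3259; 0.6158]  nu=[-4.5212]  x^+=[-0.3247, -0.4443]  P^+=[0.2978 0.1714; 0.1714 0.2404]
step 2: x^-=[-0.4314, -0.4443]  P^-=[0.4939 0.2291; 0.2291 0.4104]  H_jac=[-0.6966 -0.7175]  S=[0.8199]  K=[-0.6201; -0.5538]  nu=[-2.3292]  x^+=[1.0130, 0.8455]  P^+=[0.1787 -0.0525; -0.0525 0.1590]

K[1,0] = -0.5538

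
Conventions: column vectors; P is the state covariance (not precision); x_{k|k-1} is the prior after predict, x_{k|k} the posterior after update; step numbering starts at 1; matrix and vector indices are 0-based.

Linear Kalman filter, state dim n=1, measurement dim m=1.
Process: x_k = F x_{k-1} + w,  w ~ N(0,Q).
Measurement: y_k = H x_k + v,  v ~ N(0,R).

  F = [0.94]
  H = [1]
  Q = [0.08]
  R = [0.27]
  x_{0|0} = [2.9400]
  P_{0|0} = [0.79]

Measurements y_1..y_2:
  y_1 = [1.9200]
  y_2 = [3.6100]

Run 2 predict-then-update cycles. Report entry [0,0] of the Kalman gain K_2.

K[0,0] = 0.4878

step 1: x^-=[2.7636]  P^-=[0.7780]  S=[1.0480]  K=[0.7424]  nu=[-0.8436]  x^+=[2.1373]  P^+=[0.2004]
step 2: x^-=[2.0091]  P^-=[0.2571]  S=[0.5271]  K=[0.4878]  nu=[1.6009]  x^+=[2.7900]  P^+=[0.1317]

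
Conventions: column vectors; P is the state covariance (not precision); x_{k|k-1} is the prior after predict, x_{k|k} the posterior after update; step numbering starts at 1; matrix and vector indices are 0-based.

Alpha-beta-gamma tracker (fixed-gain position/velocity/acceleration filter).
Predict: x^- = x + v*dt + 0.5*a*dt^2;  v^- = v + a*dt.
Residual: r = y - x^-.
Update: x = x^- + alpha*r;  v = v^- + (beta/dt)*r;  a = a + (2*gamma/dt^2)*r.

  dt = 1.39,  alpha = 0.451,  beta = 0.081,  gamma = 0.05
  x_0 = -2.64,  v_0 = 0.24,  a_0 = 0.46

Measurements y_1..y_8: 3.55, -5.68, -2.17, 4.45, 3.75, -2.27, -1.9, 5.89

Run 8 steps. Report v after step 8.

step 1: x_pred=-1.8620  r=5.4120  x^+=0.5788  v^+=1.1948  a^+=0.7401
step 2: x_pred=2.9545  r=-8.6345  x^+=-0.9396  v^+=1.7204  a^+=0.2932
step 3: x_pred=1.7349  r=-3.9049  x^+=-0.0262  v^+=1.9004  a^+=0.0911
step 4: x_pred=2.7033  r=1.7467  x^+=3.4911  v^+=2.1288  a^+=0.1815
step 5: x_pred=6.6255  r=-2.8755  x^+=5.3286  v^+=2.2135  a^+=0.0327
step 6: x_pred=8.4370  r=-10.7070  x^+=3.6081  v^+=1.6350  a^+=-0.5215
step 7: x_pred=5.3770  r=-7.2770  x^+=2.0951  v^+=0.4861  a^+=-0.8981
step 8: x_pred=1.9032  r=3.9868  x^+=3.7012  v^+=-0.5300  a^+=-0.6918

v_post = -0.5300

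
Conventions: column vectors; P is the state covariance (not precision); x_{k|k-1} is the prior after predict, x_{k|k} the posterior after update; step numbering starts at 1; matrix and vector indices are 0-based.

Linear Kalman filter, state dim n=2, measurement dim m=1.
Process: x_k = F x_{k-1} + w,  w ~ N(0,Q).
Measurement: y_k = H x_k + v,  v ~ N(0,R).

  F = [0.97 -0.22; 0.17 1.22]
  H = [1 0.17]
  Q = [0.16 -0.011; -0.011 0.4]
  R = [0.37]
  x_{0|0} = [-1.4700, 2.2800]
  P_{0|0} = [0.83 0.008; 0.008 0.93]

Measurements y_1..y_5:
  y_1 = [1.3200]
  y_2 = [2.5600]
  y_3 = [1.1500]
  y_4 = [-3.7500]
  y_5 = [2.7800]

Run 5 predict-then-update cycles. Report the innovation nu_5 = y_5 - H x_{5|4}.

innov = [6.6110]

step 1: x^-=[-1.9275, 2.5317]  P^-=[0.9825 -0.1146; -0.1146 1.8115]  S=[1.3659]  K=[0.7051; 0.1416]  nu=[2.8171]  x^+=[0.0587, 2.9305]  P^+=[0.3035 -0.2509; -0.2509 1.7841]
step 2: x^-=[-0.5878, 3.5852]  P^-=[0.6390 -0.7274; -0.7274 2.9602]  S=[0.8473]  K=[0.6083; -0.2645]  nu=[2.5383]  x^+=[0.9562, 2.9138]  P^+=[0.3255 -0.5910; -0.5910 2.9009]
step 3: x^-=[0.2865, 3.7174]  P^-=[0.8590 -1.4132; -1.4132 4.4820]  S=[0.8780]  K=[0.7047; -0.7418]  nu=[0.2315]  x^+=[0.4497, 3.5456]  P^+=[0.4230 -0.9543; -0.9543 3.9988]
step 4: x^-=[-0.3439, 4.4021]  P^-=[1.1588 -2.1081; -2.1081 5.9682]  S=[0.9845]  K=[0.8130; -1.1107]  nu=[-4.1545]  x^+=[-3.7215, 9.0166]  P^+=[0.5081 -1.2191; -1.2191 4.7536]
step 5: x^-=[-5.5935, 10.3677]  P^-=[1.3884 -2.6002; -2.6002 6.9842]  S=[1.0762]  K=[0.8794; -1.3128]  nu=[6.6110]  x^+=[0.2200, 1.6888]  P^+=[0.5562 -1.3577; -1.3577 5.1295]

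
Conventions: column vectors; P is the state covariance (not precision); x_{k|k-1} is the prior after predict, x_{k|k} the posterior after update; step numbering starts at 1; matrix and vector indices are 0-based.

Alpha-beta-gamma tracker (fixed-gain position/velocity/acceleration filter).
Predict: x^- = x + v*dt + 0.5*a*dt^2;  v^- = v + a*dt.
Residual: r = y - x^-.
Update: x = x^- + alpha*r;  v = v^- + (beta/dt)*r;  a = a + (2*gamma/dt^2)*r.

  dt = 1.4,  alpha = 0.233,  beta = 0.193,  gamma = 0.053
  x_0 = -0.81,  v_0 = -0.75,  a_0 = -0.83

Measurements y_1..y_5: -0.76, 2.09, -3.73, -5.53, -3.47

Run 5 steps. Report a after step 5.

step 1: x_pred=-2.6734  r=1.9134  x^+=-2.2276  v^+=-1.6482  a^+=-0.7265
step 2: x_pred=-5.2471  r=7.3371  x^+=-3.5375  v^+=-1.6539  a^+=-0.3297
step 3: x_pred=-6.1761  r=2.4461  x^+=-5.6062  v^+=-1.7783  a^+=-0.1974
step 4: x_pred=-8.2892  r=2.7592  x^+=-7.6463  v^+=-1.6743  a^+=-0.0482
step 5: x_pred=-10.0376  r=6.5676  x^+=-8.5073  v^+=-0.8364  a^+=0.3070

a_post = 0.3070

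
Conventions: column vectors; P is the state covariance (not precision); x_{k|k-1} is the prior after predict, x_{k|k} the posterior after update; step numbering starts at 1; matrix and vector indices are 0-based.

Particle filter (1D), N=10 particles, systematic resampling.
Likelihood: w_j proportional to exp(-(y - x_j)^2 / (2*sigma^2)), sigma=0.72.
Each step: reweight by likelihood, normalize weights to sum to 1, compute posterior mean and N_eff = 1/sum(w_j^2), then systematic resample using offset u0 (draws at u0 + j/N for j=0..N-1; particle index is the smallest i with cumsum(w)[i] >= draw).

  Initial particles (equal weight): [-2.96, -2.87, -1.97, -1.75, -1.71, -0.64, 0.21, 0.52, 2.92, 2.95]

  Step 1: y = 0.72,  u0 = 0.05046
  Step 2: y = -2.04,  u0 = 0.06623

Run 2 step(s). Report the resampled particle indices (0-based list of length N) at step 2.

step 1: w=[0.0000, 0.0000, 0.0005, 0.0014, 0.0017, 0.0869, 0.4026, 0.4978, 0.0049, 0.0043]  mean=0.3081  Neff=2.3957  idx=[5, 6, 6, 6, 6, 7, 7, 7, 7, 7]
step 2: w=[0.7935, 0.0398, 0.0398, 0.0398, 0.0398, 0.0094, 0.0094, 0.0094, 0.0094, 0.0094]  mean=-0.4498  Neff=1.5712  idx=[0, 0, 0, 0, 0, 0, 0, 0, 2, 6]

resampled_idx = [0, 0, 0, 0, 0, 0, 0, 0, 2, 6]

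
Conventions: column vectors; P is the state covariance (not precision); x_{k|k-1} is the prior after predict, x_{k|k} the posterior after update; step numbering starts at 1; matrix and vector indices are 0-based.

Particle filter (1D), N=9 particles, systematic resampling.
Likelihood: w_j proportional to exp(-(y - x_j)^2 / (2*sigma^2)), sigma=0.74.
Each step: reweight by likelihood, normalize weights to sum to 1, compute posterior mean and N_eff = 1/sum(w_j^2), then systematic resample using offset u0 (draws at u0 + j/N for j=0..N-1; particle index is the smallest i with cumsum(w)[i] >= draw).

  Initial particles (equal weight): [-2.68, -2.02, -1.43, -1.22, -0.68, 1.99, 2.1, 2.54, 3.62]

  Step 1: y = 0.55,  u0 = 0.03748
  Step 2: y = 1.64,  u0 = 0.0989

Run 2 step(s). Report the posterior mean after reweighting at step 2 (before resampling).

step 1: w=[0.0001, 0.0038, 0.0444, 0.0911, 0.4001, 0.2398, 0.1776, 0.0428, 0.0003]  mean=0.5051  Neff=3.8286  idx=[2, 4, 4, 4, 4, 5, 5, 6, 6]
step 2: w=[0.0001, 0.0021, 0.0021, 0.0021, 0.0021, 0.2579, 0.2579, 0.2378, 0.2378]  mean=2.0195  Neff=4.0620  idx=[5, 5, 6, 6, 7, 7, 8, 8, 8]

post_mean = 2.0195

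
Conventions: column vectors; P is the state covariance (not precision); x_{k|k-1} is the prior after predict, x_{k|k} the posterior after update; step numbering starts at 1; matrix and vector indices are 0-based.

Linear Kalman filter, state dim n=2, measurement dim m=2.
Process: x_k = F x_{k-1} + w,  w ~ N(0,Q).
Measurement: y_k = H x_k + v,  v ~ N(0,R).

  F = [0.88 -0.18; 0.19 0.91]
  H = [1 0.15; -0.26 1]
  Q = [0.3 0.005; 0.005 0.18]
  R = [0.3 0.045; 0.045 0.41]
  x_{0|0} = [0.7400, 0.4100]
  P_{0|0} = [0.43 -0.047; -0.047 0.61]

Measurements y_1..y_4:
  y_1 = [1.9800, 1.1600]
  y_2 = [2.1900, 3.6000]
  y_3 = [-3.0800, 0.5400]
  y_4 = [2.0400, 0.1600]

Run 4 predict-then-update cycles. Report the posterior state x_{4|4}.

step 1: x^-=[0.5774, 0.5137]  P^-=[0.6676 -0.0591; -0.0591 0.6844]  S=[0.9653 -0.0827; -0.0827 1.1703]  K=[0.6695 -0.1515; 0.0970 0.6048]  nu=[1.3255, 0.7964]  x^+=[1.3442, 1.1239]  P^+=[0.1914 0.0178; 0.0178 0.2570]
step 2: x^-=[0.9806, 1.2782]  P^-=[0.4509 0.0085; 0.0085 0.4058]  S=[0.7626 -0.0032; -0.0032 0.8419]  K=[0.5924 -0.1269; 0.0930 0.4798]  nu=[1.0177, 2.5768]  x^+=[1.2565, 2.6091]  P^+=[0.1692 0.0186; 0.0186 0.2057]
step 3: x^-=[0.6361, 2.6130]  P^-=[0.4318 0.0139; 0.0139 0.3629]  S=[0.7441 0.0005; 0.0005 0.7949]  K=[0.5832 -0.1242; 0.0915 0.4520]  nu=[-4.1080, -1.9076]  x^+=[-1.5227, 1.3749]  P^+=[0.1666 0.0186; 0.0186 0.1943]
step 4: x^-=[-1.5875, 0.9619]  P^-=[0.4294 0.0153; 0.0153 0.3533]  S=[0.7419 0.0011; 0.0011 0.7844]  K=[0.5820 -0.1236; 0.0914 0.4453]  nu=[3.4832, -1.2146]  x^+=[0.5899, 0.7396]  P^+=[0.1662 0.0187; 0.0187 0.1915]

x_post = [0.5899, 0.7396]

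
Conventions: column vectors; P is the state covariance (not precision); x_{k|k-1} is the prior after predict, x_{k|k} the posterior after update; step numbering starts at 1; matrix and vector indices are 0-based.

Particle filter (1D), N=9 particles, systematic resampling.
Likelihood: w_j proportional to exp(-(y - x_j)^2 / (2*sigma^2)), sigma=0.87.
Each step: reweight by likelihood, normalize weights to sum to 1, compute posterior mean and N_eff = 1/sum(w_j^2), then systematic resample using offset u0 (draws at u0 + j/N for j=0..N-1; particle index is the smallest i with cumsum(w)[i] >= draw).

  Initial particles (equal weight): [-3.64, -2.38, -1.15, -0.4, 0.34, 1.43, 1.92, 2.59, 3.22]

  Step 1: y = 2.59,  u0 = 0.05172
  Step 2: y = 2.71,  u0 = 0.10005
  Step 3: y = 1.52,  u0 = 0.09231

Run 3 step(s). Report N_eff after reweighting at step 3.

N_eff = 6.5668

step 1: w=[0.0000, 0.0000, 0.0000, 0.0009, 0.0119, 0.1388, 0.2510, 0.3376, 0.2597]  mean=2.3948  Neff=3.7901  idx=[5, 6, 6, 6, 7, 7, 7, 8, 8]
step 2: w=[0.0485, 0.0948, 0.0948, 0.0948, 0.1419, 0.1419, 0.1419, 0.1206, 0.1206]  mean=2.4951  Neff=8.4144  idx=[1, 2, 3, 4, 5, 6, 7, 7, 8]
step 3: w=[0.1977, 0.1977, 0.1977, 0.1031, 0.1031, 0.1031, 0.0326, 0.0326, 0.0326]  mean=2.2543  Neff=6.5668  idx=[0, 1, 1, 2, 2, 3, 4, 5, 8]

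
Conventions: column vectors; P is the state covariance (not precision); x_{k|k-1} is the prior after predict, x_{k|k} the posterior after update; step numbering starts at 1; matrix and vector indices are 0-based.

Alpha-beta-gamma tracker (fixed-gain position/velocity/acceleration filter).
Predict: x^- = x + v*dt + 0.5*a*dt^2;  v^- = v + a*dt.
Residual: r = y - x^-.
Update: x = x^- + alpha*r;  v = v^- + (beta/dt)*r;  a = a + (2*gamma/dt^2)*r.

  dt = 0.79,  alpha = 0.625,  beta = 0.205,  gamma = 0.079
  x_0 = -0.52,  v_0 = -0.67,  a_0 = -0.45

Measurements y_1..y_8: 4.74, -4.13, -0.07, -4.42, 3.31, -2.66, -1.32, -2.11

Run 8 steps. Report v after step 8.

v_post = 0.1687

step 1: x_pred=-1.1897  r=5.9297  x^+=2.5164  v^+=0.5132  a^+=1.0512
step 2: x_pred=3.2498  r=-7.3798  x^+=-1.3626  v^+=-0.5713  a^+=-0.8171
step 3: x_pred=-2.0689  r=1.9989  x^+=-0.8196  v^+=-0.6982  a^+=-0.3111
step 4: x_pred=-1.4682  r=-2.9518  x^+=-3.3131  v^+=-1.7099  a^+=-1.0584
step 5: x_pred=-4.9941  r=8.3041  x^+=0.1959  v^+=-0.3911  a^+=1.0440
step 6: x_pred=0.2127  r=-2.8727  x^+=-1.5827  v^+=-0.3118  a^+=0.3167
step 7: x_pred=-1.7302  r=0.4102  x^+=-1.4738  v^+=0.0448  a^+=0.4205
step 8: x_pred=-1.3072  r=-0.8028  x^+=-1.8090  v^+=0.1687  a^+=0.2173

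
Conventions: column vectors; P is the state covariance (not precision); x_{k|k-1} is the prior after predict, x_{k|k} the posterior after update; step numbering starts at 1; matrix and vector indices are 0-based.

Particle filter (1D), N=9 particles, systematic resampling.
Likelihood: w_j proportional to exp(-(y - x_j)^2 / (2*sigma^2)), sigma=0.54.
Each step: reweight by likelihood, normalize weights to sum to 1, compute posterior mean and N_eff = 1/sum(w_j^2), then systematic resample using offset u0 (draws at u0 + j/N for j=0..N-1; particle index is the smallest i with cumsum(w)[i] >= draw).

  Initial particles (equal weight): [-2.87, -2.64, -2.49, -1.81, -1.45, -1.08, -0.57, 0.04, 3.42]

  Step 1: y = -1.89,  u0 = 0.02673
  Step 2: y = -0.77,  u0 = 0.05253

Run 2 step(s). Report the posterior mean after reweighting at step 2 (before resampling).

step 1: w=[0.0603, 0.1192, 0.1687, 0.3094, 0.2245, 0.1016, 0.0158, 0.0005, 0.0000]  mean=-1.9121  Neff=4.9258  idx=[0, 1, 2, 3, 3, 3, 4, 4, 5]
step 2: w=[0.0002, 0.0011, 0.0028, 0.0701, 0.0701, 0.0701, 0.2028, 0.2028, 0.3800]  mean=-1.3897  Neff=4.1433  idx=[3, 5, 6, 6, 7, 7, 8, 8, 8]

post_mean = -1.3897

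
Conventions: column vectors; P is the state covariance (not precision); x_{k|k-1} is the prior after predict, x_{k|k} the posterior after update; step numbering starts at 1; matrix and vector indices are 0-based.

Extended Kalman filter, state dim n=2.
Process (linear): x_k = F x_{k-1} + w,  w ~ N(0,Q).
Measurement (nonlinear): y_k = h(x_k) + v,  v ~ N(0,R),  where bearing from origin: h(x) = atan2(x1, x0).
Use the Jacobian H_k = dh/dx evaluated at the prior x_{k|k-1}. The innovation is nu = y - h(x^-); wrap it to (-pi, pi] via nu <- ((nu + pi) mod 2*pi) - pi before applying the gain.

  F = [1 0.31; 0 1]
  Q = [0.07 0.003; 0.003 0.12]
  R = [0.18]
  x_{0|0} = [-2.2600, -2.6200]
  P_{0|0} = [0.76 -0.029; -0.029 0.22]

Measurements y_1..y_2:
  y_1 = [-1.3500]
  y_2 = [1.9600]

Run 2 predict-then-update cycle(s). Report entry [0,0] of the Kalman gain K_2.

step 1: x^-=[-3.0722, -2.6200]  P^-=[0.8332 0.0422; 0.0422 0.3400]  H_jac=[0.1607 -0.1884]  S=[0.2110]  K=[0.5968; -0.2715]  nu=[1.0855]  x^+=[-2.4244, -2.9147]  P^+=[0.7580 0.0764; 0.0764 0.3244]
step 2: x^-=[-3.3280, -2.9147]  P^-=[0.9065 0.1800; 0.1800 0.4444]  H_jac=[0.1489 -0.1700]  S=[0.2038]  K=[0.5122; -0.2393]  nu=[-1.9009]  x^+=[-4.3016, -2.4598]  P^+=[0.8531 0.2050; 0.2050 0.4328]

K[0,0] = 0.5122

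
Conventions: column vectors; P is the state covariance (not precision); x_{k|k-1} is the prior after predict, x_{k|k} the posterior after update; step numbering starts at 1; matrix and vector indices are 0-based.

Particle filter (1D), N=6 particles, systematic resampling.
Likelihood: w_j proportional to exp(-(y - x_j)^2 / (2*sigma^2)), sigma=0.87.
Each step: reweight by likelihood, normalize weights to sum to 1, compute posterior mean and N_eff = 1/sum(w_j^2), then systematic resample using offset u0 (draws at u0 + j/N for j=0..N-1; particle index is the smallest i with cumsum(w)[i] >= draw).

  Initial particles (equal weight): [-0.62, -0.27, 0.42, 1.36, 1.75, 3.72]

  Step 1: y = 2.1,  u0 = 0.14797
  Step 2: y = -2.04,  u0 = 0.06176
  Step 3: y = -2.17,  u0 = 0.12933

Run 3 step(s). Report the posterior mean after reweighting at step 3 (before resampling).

step 1: w=[0.0038, 0.0123, 0.0782, 0.3513, 0.4652, 0.0891]  mean=1.6506  Neff=2.8241  idx=[3, 3, 4, 4, 4, 5]
step 2: w=[0.4048, 0.4048, 0.0635, 0.0635, 0.0635, 0.0000]  mean=1.4343  Neff=2.9433  idx=[0, 0, 0, 1, 1, 3]
step 3: w=[0.1943, 0.1943, 0.1943, 0.1943, 0.1943, 0.0285]  mean=1.3711  Neff=5.2750  idx=[0, 1, 2, 3, 4, 4]

post_mean = 1.3711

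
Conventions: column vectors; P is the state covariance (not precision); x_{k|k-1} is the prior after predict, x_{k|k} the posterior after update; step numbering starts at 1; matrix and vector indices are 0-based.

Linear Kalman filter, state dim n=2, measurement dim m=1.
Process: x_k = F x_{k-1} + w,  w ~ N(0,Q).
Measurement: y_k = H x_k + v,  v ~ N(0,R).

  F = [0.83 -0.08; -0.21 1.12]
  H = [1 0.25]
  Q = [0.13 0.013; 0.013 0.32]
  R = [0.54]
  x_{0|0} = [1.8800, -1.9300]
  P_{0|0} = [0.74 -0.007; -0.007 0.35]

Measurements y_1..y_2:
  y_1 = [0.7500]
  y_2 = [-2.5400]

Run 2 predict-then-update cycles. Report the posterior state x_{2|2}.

step 1: x^-=[1.7148, -2.5564]  P^-=[0.6430 -0.1540; -0.1540 0.7950]  S=[1.1557]  K=[0.5230; 0.0387]  nu=[-0.3257]  x^+=[1.5444, -2.5690]  P^+=[0.3268 -0.1774; -0.1774 0.7932]
step 2: x^-=[1.4874, -3.2016]  P^-=[0.3838 -0.2829; -0.2829 1.4129]  S=[0.8706]  K=[0.3596; 0.0808]  nu=[-3.2270]  x^+=[0.3271, -3.4622]  P^+=[0.2712 -0.3082; -0.3082 1.4072]

x_post = [0.3271, -3.4622]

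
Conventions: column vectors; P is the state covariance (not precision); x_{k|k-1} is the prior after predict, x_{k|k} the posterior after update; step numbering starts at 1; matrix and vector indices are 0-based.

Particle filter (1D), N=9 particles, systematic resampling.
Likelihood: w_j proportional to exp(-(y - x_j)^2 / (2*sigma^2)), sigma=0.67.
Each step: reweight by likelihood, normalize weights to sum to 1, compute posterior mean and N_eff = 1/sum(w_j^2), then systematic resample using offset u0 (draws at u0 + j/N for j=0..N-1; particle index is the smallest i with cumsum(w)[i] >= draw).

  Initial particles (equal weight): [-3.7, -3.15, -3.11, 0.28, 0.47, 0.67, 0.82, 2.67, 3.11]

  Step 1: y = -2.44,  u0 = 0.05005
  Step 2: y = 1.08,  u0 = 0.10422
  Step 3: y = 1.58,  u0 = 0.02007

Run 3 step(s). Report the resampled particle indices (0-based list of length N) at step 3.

resampled_idx = [0, 1, 2, 3, 4, 5, 6, 7, 8]

step 1: w=[0.1266, 0.4232, 0.4500, 0.0002, 0.0001, 0.0000, 0.0000, 0.0000, 0.0000]  mean=-3.2007  Neff=2.5153  idx=[0, 1, 1, 1, 1, 2, 2, 2, 2]
step 2: w=[0.0004, 0.1018, 0.1018, 0.1018, 0.1018, 0.1481, 0.1481, 0.1481, 0.1481]  mean=-3.1265  Neff=7.7405  idx=[2, 3, 4, 5, 5, 6, 7, 8, 8]
step 3: w=[0.0824, 0.0824, 0.0824, 0.1254, 0.1254, 0.1254, 0.1254, 0.1254, 0.1254]  mean=-3.1199  Neff=8.7102  idx=[0, 1, 2, 3, 4, 5, 6, 7, 8]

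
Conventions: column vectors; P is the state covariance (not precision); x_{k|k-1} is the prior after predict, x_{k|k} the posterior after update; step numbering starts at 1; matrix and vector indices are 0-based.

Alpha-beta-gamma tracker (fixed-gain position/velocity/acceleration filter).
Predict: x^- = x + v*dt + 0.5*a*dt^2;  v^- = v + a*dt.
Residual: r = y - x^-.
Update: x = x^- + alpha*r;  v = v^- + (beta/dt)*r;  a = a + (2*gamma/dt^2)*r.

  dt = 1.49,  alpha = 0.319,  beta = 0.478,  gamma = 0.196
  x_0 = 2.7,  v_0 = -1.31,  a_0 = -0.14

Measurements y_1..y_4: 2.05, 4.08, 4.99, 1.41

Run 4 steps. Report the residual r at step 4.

step 1: x_pred=0.5927  r=1.4573  x^+=1.0576  v^+=-1.0511  a^+=0.1173
step 2: x_pred=-0.3783  r=4.4583  x^+=1.0439  v^+=0.5540  a^+=0.9045
step 3: x_pred=2.8733  r=2.1167  x^+=3.5486  v^+=2.5807  a^+=1.2782
step 4: x_pred=8.8128  r=-7.4028  x^+=6.4513  v^+=2.1105  a^+=-0.0288

resid = -7.4028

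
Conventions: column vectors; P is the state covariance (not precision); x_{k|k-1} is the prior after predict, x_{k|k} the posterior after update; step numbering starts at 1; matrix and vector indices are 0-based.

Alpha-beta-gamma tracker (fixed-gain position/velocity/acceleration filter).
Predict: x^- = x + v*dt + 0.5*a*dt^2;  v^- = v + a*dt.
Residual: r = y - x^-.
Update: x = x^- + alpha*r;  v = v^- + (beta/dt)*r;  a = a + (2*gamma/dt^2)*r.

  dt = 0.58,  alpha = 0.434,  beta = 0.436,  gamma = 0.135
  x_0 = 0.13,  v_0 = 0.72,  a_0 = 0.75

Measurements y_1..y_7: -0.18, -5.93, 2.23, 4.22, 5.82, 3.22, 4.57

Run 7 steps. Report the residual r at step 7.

resid = -8.5226

step 1: x_pred=0.6737  r=-0.8538  x^+=0.3032  v^+=0.5132  a^+=0.0648
step 2: x_pred=0.6118  r=-6.5418  x^+=-2.2274  v^+=-4.3668  a^+=-5.1858
step 3: x_pred=-5.6324  r=7.8624  x^+=-2.2201  v^+=-1.4643  a^+=1.1247
step 4: x_pred=-2.8802  r=7.1002  x^+=0.2013  v^+=4.5254  a^+=6.8234
step 5: x_pred=3.9738  r=1.8462  x^+=4.7750  v^+=9.8709  a^+=8.3052
step 6: x_pred=11.8971  r=-8.6771  x^+=8.1312  v^+=8.1652  a^+=1.3409
step 7: x_pred=13.0926  r=-8.5226  x^+=9.3938  v^+=2.5363  a^+=-5.4995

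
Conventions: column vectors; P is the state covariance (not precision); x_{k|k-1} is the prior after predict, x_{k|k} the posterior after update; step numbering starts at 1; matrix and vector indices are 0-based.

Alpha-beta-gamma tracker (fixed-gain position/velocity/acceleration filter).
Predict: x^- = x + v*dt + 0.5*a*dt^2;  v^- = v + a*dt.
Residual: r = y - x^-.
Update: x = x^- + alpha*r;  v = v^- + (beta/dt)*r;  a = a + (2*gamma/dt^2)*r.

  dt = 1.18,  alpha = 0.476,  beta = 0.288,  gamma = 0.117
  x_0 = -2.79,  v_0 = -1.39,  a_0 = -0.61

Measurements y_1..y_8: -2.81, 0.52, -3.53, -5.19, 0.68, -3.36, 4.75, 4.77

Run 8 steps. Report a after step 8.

step 1: x_pred=-4.8549  r=2.0449  x^+=-3.8815  v^+=-1.6107  a^+=-0.2663
step 2: x_pred=-5.9676  r=6.4876  x^+=-2.8795  v^+=-0.3416  a^+=0.8239
step 3: x_pred=-2.7090  r=-0.8210  x^+=-3.0998  v^+=0.4303  a^+=0.6859
step 4: x_pred=-2.1145  r=-3.0755  x^+=-3.5784  v^+=0.4890  a^+=0.1691
step 5: x_pred=-2.8837  r=3.5637  x^+=-1.1874  v^+=1.5583  a^+=0.7680
step 6: x_pred=1.1862  r=-4.5462  x^+=-0.9778  v^+=1.3550  a^+=0.0040
step 7: x_pred=0.6239  r=4.1261  x^+=2.5879  v^+=2.3667  a^+=0.6974
step 8: x_pred=5.8662  r=-1.0962  x^+=5.3444  v^+=2.9221  a^+=0.5132

a_post = 0.5132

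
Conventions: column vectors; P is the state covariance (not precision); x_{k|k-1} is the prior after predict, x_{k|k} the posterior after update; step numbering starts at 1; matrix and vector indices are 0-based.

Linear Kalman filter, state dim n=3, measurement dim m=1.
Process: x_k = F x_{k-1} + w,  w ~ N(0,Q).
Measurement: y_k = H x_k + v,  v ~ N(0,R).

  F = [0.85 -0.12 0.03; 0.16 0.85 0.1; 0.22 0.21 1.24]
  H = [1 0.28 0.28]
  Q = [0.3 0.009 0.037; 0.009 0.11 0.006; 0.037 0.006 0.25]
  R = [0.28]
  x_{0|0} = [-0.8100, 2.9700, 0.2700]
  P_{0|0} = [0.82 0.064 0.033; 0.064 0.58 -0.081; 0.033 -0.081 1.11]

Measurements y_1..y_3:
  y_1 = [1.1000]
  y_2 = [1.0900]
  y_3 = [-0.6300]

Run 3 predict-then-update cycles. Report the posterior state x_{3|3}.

step 1: x^-=[-1.0368, 2.4219, 0.7803]  P^-=[0.8910 0.1116 0.2733; 0.1116 0.5658 0.2104; 0.2733 0.2104 2.0037]  S=[1.6210]  K=[0.6162; 0.2029; 0.5511]  nu=[1.2402]  x^+=[-0.2727, 2.6735, 1.4637]  P^+=[0.2756 -0.0911 -0.2771; -0.0911 0.4991 0.0291; -0.2771 0.0291 1.5115]
step 2: x^-=[-0.5087, 2.3753, 2.3165]  P^-=[0.5119 -0.0884 -0.1797; -0.0884 0.4641 0.2423; -0.1797 0.2423 2.4650]  S=[0.9094]  K=[0.4804; 0.1203; 0.6360]  nu=[0.2850]  x^+=[-0.3718, 2.4095, 2.4977]  P^+=[0.3021 -0.1410 -0.4575; -0.1410 0.4509 0.1728; -0.4575 0.1728 2.0972]
step 3: x^-=[-0.5302, 2.2384, 3.5214]  P^-=[0.5308 -0.1275 -0.3712; -0.1275 0.4409 0.4110; -0.3712 0.4110 3.3365]  S=[0.8921]  K=[0.4385; 0.1244; 0.7601]  nu=[-1.7125]  x^+=[-1.2811, 2.0253, 2.2197]  P^+=[0.3593 -0.1762 -0.6685; -0.1762 0.4271 0.3266; -0.6685 0.3266 2.8210]

x_post = [-1.2811, 2.0253, 2.2197]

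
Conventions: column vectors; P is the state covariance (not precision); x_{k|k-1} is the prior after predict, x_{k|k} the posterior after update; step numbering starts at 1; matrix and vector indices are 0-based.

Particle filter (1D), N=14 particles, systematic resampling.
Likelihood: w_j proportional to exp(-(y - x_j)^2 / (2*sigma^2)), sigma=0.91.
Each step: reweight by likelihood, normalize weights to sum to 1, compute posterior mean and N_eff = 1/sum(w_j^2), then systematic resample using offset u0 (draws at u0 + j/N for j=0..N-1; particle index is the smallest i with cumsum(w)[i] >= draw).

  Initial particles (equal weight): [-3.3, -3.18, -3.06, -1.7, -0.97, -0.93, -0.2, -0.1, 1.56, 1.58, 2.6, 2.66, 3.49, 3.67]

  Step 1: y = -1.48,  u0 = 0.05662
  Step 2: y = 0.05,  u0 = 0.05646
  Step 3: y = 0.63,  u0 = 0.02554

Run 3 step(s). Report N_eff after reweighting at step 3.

step 1: w=[0.0348, 0.0449, 0.0570, 0.2499, 0.2199, 0.2144, 0.0957, 0.0815, 0.0010, 0.0009, 0.0000, 0.0000, 0.0000, 0.0000]  mean=-1.2940  Neff=5.5853  idx=[1, 2, 3, 3, 3, 4, 4, 4, 5, 5, 5, 6, 6, 7]
step 2: w=[0.0003, 0.0004, 0.0236, 0.0236, 0.0236, 0.0800, 0.0800, 0.0800, 0.0840, 0.0840, 0.0840, 0.1444, 0.1444, 0.1479]  mean=-0.6621  Neff=9.4717  idx=[4, 5, 6, 7, 8, 9, 10, 10, 11, 11, 12, 12, 13, 13]
step 3: w=[0.0066, 0.0375, 0.0375, 0.0375, 0.0405, 0.0405, 0.0405, 0.0405, 0.1160, 0.1160, 0.1160, 0.1160, 0.1275, 0.1275]  mean=-0.3892  Neff=10.2926  idx=[1, 3, 5, 6, 8, 8, 9, 10, 10, 11, 11, 12, 13, 13]

N_eff = 10.2926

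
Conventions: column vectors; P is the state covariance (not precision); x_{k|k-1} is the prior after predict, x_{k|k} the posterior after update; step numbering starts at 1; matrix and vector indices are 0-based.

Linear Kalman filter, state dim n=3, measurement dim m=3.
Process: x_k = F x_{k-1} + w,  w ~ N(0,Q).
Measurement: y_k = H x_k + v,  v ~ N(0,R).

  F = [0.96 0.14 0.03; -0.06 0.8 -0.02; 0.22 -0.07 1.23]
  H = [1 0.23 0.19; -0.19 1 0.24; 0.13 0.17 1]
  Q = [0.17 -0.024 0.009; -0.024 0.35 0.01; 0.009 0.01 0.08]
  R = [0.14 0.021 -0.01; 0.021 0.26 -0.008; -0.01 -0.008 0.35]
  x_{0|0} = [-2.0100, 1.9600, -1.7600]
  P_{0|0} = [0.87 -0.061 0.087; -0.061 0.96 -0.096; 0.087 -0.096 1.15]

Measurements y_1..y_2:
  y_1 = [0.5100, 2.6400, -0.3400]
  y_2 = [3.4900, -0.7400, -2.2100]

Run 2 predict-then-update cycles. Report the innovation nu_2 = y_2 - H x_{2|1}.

innov = [3.0404, -2.5054, -1.2898]

step 1: x^-=[-1.7080, 1.7238, -2.7442]  P^-=[0.9795 -0.0175 0.3150; -0.0175 0.9771 -0.1959; 0.3150 -0.1959 1.9321]  S=[1.3354 0.1472 0.7905; 0.1472 1.2677 0.3420; 0.7905 0.3420 2.3414]  K=[0.8354 -0.1796 -0.0682; 0.1465 0.7666 -0.1751; -0.0149 -0.0615 0.8425]  nu=[2.3429, 1.2503, 2.3332]  x^+=[-0.1343, 2.6168, -0.8904]  P^+=[0.1215 0.0059 -0.0476; 0.0059 0.2311 -0.1089; -0.0476 -0.1089 0.3202]
step 2: x^-=[0.2107, 2.1193, -1.3079]  P^-=[0.2848 -0.0021 -0.0310; -0.0021 0.5012 -0.1150; -0.0310 -0.1150 0.5643]  S=[0.4488 0.0714 0.0915; 0.0714 0.7525 0.0907; 0.0915 0.0907 0.8863]  K=[0.6521 -0.1409 -0.0465; 0.1258 0.6315 -0.1115; -0.0084 -0.0383 0.6148]  nu=[3.0404, -2.5054, -1.2898]  x^+=[2.6063, 1.0633, -2.0305]  P^+=[0.0945 0.0037 -0.0346; 0.0037 0.1871 -0.0776; -0.0346 -0.0776 0.2333]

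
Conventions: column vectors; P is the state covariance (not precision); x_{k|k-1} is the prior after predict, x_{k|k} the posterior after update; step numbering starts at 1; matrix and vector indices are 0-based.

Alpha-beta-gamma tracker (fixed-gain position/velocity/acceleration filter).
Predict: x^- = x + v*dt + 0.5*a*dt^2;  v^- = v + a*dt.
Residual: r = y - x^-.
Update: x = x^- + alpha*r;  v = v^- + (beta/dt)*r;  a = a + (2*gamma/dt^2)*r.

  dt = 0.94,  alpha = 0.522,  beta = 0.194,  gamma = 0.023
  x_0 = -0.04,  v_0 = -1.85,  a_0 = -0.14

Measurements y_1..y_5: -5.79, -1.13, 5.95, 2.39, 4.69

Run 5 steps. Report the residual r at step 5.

step 1: x_pred=-1.8409  r=-3.9491  x^+=-3.9023  v^+=-2.7966  a^+=-0.3456
step 2: x_pred=-6.6838  r=5.5538  x^+=-3.7847  v^+=-1.9753  a^+=-0.0565
step 3: x_pred=-5.6664  r=11.6164  x^+=0.3973  v^+=0.3691  a^+=0.5483
step 4: x_pred=0.9865  r=1.4035  x^+=1.7191  v^+=1.1741  a^+=0.6214
step 5: x_pred=3.0973  r=1.5927  x^+=3.9287  v^+=2.0869  a^+=0.7043

resid = 1.5927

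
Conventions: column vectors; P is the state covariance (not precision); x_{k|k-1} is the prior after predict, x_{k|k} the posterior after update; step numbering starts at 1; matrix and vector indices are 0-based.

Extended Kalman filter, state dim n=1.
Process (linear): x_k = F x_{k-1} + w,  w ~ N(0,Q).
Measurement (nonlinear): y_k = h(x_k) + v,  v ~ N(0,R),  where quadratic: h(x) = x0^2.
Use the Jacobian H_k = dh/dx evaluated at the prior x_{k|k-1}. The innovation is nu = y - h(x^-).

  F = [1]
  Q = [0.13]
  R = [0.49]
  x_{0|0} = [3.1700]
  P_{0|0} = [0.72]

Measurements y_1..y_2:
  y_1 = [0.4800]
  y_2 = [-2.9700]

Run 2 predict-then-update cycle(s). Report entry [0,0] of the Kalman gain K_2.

K[0,0] = 0.2278

step 1: x^-=[3.1700]  P^-=[0.8500]  H_jac=[6.3400]  S=[34.6563]  K=[0.1555]  nu=[-9.5689]  x^+=[1.6820]  P^+=[0.0120]
step 2: x^-=[1.6820]  P^-=[0.1420]  H_jac=[3.3641]  S=[2.0972]  K=[0.2278]  nu=[-5.7993]  x^+=[0.3609]  P^+=[0.0332]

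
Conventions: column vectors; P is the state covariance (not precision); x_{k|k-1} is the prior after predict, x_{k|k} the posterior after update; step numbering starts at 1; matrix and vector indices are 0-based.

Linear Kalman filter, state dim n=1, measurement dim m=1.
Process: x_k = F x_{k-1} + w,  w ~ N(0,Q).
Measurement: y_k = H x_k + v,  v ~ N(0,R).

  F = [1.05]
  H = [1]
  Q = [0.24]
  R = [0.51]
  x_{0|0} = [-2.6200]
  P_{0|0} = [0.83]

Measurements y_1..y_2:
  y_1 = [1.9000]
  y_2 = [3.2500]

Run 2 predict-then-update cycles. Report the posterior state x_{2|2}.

x_post = [2.0194]

step 1: x^-=[-2.7510]  P^-=[1.1551]  S=[1.6651]  K=[0.6937]  nu=[4.6510]  x^+=[0.4754]  P^+=[0.3538]
step 2: x^-=[0.4992]  P^-=[0.6301]  S=[1.1401]  K=[0.5527]  nu=[2.7508]  x^+=[2.0194]  P^+=[0.2819]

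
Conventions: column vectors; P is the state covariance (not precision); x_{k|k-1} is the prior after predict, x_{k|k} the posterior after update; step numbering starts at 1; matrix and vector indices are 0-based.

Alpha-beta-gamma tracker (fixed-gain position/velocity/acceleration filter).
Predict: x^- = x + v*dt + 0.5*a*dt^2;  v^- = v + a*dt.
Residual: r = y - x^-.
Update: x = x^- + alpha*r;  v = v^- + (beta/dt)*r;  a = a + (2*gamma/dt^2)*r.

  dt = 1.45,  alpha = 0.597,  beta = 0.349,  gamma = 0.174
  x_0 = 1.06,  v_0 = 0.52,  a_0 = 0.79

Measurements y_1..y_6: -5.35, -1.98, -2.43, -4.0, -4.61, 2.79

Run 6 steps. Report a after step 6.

step 1: x_pred=2.6445  r=-7.9945  x^+=-2.1282  v^+=-0.2587  a^+=-0.5332
step 2: x_pred=-3.0639  r=1.0839  x^+=-2.4168  v^+=-0.7710  a^+=-0.3538
step 3: x_pred=-3.9067  r=1.4767  x^+=-3.0251  v^+=-0.9286  a^+=-0.1094
step 4: x_pred=-4.4866  r=0.4866  x^+=-4.1961  v^+=-0.9701  a^+=-0.0289
step 5: x_pred=-5.6331  r=1.0231  x^+=-5.0223  v^+=-0.7657  a^+=0.1405
step 6: x_pred=-5.9849  r=8.7749  x^+=-0.7463  v^+=1.5500  a^+=1.5929

a_post = 1.5929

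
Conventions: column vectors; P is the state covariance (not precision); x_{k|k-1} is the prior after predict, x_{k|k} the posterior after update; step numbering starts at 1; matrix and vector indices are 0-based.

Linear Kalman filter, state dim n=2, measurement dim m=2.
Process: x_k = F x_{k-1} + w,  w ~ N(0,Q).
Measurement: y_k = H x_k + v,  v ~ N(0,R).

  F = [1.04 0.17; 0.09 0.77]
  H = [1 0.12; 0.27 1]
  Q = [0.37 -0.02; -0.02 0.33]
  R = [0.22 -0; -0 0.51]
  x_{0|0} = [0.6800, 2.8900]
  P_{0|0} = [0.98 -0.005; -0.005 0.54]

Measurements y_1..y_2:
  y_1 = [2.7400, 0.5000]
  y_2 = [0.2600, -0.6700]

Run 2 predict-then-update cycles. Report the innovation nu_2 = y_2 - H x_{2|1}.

innov = [-2.4018, -2.3656]

step 1: x^-=[1.1985, 2.2865]  P^-=[1.4438 0.1383; 0.1383 0.6574]  S=[1.7065 0.6115; 0.6115 1.3474]  K=[0.8543 0.0043; -0.0687 0.5468]  nu=[1.2671, -2.1101]  x^+=[2.2720, 1.0457]  P^+=[0.1940 -0.0502; -0.0502 0.2924]
step 2: x^-=[2.5406, 1.0097]  P^-=[0.5705 -0.0045; -0.0045 0.4980]  S=[0.7966 0.2091; 0.2091 1.0471]  K=[0.7155 -0.0001; -0.0583 0.4860]  nu=[-2.4018, -2.3656]  x^+=[0.8224, -0.0002]  P^+=[0.1627 -0.0440; -0.0440 0.2598]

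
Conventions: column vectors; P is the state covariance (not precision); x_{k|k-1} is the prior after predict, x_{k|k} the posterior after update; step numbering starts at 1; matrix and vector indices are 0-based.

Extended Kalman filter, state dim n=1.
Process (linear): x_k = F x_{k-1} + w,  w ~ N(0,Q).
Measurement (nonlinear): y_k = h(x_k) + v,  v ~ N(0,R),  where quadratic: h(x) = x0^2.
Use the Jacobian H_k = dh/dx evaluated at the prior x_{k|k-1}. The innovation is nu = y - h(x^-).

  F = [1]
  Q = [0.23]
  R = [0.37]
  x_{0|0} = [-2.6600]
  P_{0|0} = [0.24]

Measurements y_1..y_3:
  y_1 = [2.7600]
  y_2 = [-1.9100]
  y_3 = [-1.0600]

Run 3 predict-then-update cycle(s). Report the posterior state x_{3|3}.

x_post = [0.0041]

step 1: x^-=[-2.6600]  P^-=[0.4700]  H_jac=[-5.3200]  S=[13.6721]  K=[-0.1829]  nu=[-4.3156]  x^+=[-1.8708]  P^+=[0.0127]
step 2: x^-=[-1.8708]  P^-=[0.2427]  H_jac=[-3.7415]  S=[3.7678]  K=[-0.2410]  nu=[-5.4097]  x^+=[-0.5669]  P^+=[0.0238]
step 3: x^-=[-0.5669]  P^-=[0.2538]  H_jac=[-1.1337]  S=[0.6963]  K=[-0.4133]  nu=[-1.3813]  x^+=[0.0041]  P^+=[0.1349]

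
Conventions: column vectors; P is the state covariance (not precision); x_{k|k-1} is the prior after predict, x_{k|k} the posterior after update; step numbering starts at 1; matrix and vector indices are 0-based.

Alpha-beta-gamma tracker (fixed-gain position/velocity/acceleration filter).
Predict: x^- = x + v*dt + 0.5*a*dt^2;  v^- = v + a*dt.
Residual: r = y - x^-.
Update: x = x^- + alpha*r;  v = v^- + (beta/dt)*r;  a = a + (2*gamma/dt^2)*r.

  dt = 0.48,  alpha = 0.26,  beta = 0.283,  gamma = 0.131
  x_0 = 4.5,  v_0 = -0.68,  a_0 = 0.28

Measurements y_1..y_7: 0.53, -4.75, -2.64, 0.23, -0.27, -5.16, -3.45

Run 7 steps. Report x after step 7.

x_post = -0.1535

step 1: x_pred=4.2059  r=-3.6759  x^+=3.2501  v^+=-2.7128  a^+=-3.9000
step 2: x_pred=1.4987  r=-6.2487  x^+=-0.1260  v^+=-8.2690  a^+=-11.0057
step 3: x_pred=-5.3629  r=2.7229  x^+=-4.6550  v^+=-11.9463  a^+=-7.9094
step 4: x_pred=-11.3004  r=11.5304  x^+=-8.3025  v^+=-8.9447  a^+=5.2024
step 5: x_pred=-11.9966  r=11.7266  x^+=-8.9477  v^+=0.4663  a^+=18.5374
step 6: x_pred=-6.5884  r=1.4284  x^+=-6.2170  v^+=10.2063  a^+=20.1616
step 7: x_pred=1.0047  r=-4.4547  x^+=-0.1535  v^+=17.2575  a^+=15.0960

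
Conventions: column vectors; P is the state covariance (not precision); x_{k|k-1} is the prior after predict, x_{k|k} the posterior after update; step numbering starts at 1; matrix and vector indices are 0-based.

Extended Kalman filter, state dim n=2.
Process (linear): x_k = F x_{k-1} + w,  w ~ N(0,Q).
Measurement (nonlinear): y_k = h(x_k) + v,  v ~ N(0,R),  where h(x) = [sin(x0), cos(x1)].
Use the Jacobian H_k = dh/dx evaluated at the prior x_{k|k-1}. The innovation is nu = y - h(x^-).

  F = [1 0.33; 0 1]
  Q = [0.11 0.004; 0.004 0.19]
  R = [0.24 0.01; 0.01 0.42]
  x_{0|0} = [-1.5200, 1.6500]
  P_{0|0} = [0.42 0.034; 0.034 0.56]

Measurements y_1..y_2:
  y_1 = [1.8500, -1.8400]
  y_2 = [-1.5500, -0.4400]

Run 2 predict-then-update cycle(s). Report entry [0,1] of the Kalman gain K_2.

step 1: x^-=[-0.9755, 1.6500]  P^-=[0.6134 0.2228; 0.2228 0.7500]  H_jac=[0.5608 0.0000; 0.0000 -0.9969]  S=[0.4329 -0.1145; -0.1145 1.1653]  K=[0.7641 -0.1155; 0.1220 -0.6296]  nu=[2.6780, -1.7609]  x^+=[1.2740, 3.0854]  P^+=[0.3250 0.0410; 0.0410 0.2640]
step 2: x^-=[2.2922, 3.0854]  P^-=[0.4908 0.1321; 0.1321 0.4540]  H_jac=[-0.6604 0.0000; 0.0000 -0.0562]  S=[0.4541 0.0149; 0.0149 0.4214]  K=[-0.7141 0.0076; -0.1904 -0.0538]  nu=[-2.3009, 0.5584]  x^+=[3.9395, 3.4935]  P^+=[0.2594 0.0700; 0.0700 0.4361]

K[0,1] = 0.0076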